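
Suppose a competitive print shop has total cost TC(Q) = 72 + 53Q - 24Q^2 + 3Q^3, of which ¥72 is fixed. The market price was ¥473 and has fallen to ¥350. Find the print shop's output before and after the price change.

Output falls from 10 to 9

MC = 53 - 48Q + 9Q^2; the shutdown threshold is min AVC = ¥5 (at Q = 4).
At P = ¥473 ≥ min AVC, set P = MC on the rising branch: Q = 10.
At P = ¥350 ≥ min AVC, set P = MC: Q = 9. The firm stays open but cuts output.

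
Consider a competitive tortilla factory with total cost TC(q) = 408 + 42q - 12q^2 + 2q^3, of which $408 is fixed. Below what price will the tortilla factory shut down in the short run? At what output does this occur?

$24 per unit, at q = 3

The shutdown price is the minimum of AVC. VC = 42q - 12q^2 + 2q^3, so AVC = 42 - 12q + 2q^2.
At the minimum of AVC, MC = AVC. MC = 42 - 24q + 6q^2; setting MC = AVC gives 4q^2 - 12q = 0, so q = 3. min AVC = 24.
The firm shuts down for any P below $24.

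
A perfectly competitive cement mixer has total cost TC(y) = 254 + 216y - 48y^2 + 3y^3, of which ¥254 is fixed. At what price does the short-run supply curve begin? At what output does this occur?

The firm shuts down when price falls below the minimum of average variable cost. AVC = VC/y = 216 - 48y + 3y^2.
At the minimum of AVC, MC = AVC. MC = 216 - 96y + 9y^2; setting MC = AVC gives 6y^2 - 48y = 0, so y = 8. min AVC = 24.
The firm shuts down for any P below ¥24.

¥24 per unit, at y = 8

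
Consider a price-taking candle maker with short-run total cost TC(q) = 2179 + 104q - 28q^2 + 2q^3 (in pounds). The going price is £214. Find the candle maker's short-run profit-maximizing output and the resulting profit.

AVC = 104 - 28q + 2q^2; min AVC = £6 at q = 7. Since P = £214 ≥ min AVC, the firm produces.
With MC = 104 - 56q + 6q^2, P = MC on the upward-sloping part at q* = 11.
TR = 214·11 = 2354. TC = 2179 + 418 = 2597. Profit = 2354 − 2597 = -£243.
By producing, the firm covers all variable cost plus £1936 of fixed cost; shutting down would lose the full £2179.

Profit = -£243 at q = 11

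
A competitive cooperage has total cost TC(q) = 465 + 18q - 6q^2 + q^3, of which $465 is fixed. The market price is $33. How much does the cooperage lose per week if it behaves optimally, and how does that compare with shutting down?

AVC = 18 - 6q + q^2 has its minimum $9 at q = 3; price $33 clears that bar, so the firm operates.
MC = 18 - 12q + 3q^2. Setting P = MC and taking the root on the rising branch gives q* = 5.
TR = 33·5 = 165. TC = 465 + 65 = 530. Profit = 165 − 530 = -$365.
By producing, the firm covers all variable cost plus $100 of fixed cost; shutting down would lose the full $465.

Profit = -$365 at q = 5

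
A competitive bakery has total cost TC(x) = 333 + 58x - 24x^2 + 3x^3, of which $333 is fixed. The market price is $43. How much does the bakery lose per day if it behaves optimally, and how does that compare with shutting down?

AVC = 58 - 24x + 3x^2; min AVC = $10 at x = 4. Since P = $43 ≥ min AVC, the firm produces.
With MC = 58 - 48x + 9x^2, P = MC on the upward-sloping part at x* = 5.
TR = 43·5 = 215. TC = 333 + 65 = 398. Profit = 215 − 398 = -$183.
That loss of $183 beats the $333 the firm would lose by shutting down; producing recovers $150 of fixed cost.

Profit = -$183 at x = 5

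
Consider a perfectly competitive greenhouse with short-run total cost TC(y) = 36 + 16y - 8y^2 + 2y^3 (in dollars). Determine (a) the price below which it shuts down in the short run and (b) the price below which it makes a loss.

Shutdown price = min AVC. AVC = 16 - 8y + 2y^2, with vertex at y = 2 and minimum $8.
ATC = 36/y + 16 - 8y + 2y^2. Setting dATC/dy = −36/y^2 − 8 + 4y = 0 gives y = 3 (since 4·3^3 − 8·3^2 = 36).
min ATC = 36/3 + 16 − 8·3 + 2·3^2 = $22. That is the break-even price.
Between these two prices the firm operates at a loss; above $22 it earns a profit.

Shutdown price = $8; break-even price = $22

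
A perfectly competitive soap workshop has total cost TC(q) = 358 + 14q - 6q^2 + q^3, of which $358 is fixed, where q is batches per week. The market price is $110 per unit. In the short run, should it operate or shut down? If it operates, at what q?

Produce at q = 8

From TC, MC = TC'(q) = 14 - 12q + 3q^2 and AVC = VC/q = 14 - 6q + q^2.
AVC is minimized where dAVC/dq = -6 + 2q = 0, at q = 3; min AVC = 14 - 6·3 + 3^2 = $5.
Since P = $110 ≥ min AVC = $5, price covers variable cost and the firm should produce.
Solving P = MC: -96 - 12q + 3q^2 = 0 ⇒ q = -4 or 8. On the upward-sloping branch, q* = 8.
Check: AVC at q = 8 is $30 ≤ P, so revenue covers variable cost.
Profit = P·q − TC = 110·8 − 598 = $282.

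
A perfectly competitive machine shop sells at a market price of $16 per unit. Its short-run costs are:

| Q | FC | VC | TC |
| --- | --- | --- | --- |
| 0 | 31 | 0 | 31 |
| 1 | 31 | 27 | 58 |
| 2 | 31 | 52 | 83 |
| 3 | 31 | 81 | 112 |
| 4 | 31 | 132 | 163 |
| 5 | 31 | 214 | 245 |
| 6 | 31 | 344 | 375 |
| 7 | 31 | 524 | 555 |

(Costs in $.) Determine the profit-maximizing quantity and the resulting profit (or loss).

Tabulate TR − TC: Q=0: -31; Q=1: -42; Q=2: -51; Q=3: -64; Q=4: -99; Q=5: -165; Q=6: -279; Q=7: -443.
Profit is highest at Q = 0. Equivalently, the lowest AVC in the table is 52/2 ≈ $26 at Q = 2, and P = $16 falls below it — price never covers variable cost, so the firm shuts down and loses only its fixed cost.

Q = 0 (shut down); profit = -$31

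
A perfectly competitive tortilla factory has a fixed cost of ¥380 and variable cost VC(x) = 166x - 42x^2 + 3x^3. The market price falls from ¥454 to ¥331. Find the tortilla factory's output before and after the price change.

AVC = 166 - 42x + 3x^2, minimized at x = 7 where min AVC = ¥19. MC = 166 - 84x + 9x^2.
At P = ¥454 ≥ min AVC, set P = MC on the rising branch: x = 12.
At P = ¥331 ≥ min AVC, set P = MC: x = 11. The firm stays open but cuts output.

Output falls from 12 to 11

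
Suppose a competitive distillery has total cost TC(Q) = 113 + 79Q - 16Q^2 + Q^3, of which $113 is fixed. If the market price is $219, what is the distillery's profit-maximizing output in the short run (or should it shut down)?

Strip out fixed cost: VC = 79Q - 16Q^2 + Q^3. Then AVC = 79 - 16Q + Q^2 and MC = 79 - 32Q + 3Q^2.
The AVC parabola has its vertex at Q = 16/2 = 8, where AVC = 79 - 16·8 + 8^2 = $15.
Because $219 ≥ $15, revenue can cover variable cost; the firm operates.
Set P = MC: 219 = 79 - 32Q + 3Q^2 → -140 - 32Q + 3Q^2 = 0. The roots are Q = -10/3 and Q = 14; the profit-maximizing output is on the rising part of MC, so Q* = 14.
Check: AVC at Q = 14 is $51 ≤ P, so revenue covers variable cost.
Profit = P·Q − TC = 219·14 − 827 = $2239.

Produce at Q = 14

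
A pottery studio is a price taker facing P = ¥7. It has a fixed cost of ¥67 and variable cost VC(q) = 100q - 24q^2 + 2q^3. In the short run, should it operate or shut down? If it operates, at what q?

Shut down

Variable cost is VC = 100q - 24q^2 + 2q^3, so AVC = VC/q = 100 - 24q + 2q^2 and MC = dTC/dq = 100 - 48q + 6q^2.
AVC is minimized where dAVC/dq = -24 + 4q = 0, at q = 6; min AVC = 100 - 24·6 + 2·6^2 = ¥28.
P = ¥7 lies below min AVC = ¥28; no output level covers variable cost.
Best response: produce nothing and absorb the ¥67 fixed cost.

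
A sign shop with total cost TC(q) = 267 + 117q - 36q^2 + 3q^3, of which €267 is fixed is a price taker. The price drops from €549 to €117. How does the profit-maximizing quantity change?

MC = 117 - 72q + 9q^2; the shutdown threshold is min AVC = €9 (at q = 6).
With P = €549 above the shutdown price, P = MC gives q = 12.
At P = €117 ≥ min AVC, set P = MC: q = 8. The firm stays open but cuts output.

Output falls from 12 to 8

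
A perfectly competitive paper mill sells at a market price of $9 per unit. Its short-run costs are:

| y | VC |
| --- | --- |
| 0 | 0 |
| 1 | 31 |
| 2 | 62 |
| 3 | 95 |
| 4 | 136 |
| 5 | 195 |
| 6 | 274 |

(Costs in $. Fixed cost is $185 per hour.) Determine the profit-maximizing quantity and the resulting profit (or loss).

y = 0 (shut down); profit = -$185

Compute π = P·y − TC at each output: y=0: -185; y=1: -207; y=2: -229; y=3: -253; y=4: -285; y=5: -335; y=6: -405.
Profit is highest at y = 0. Equivalently, the lowest AVC in the table is 31/1 ≈ $31 at y = 1, and P = $9 falls below it — price never covers variable cost, so the firm shuts down and loses only its fixed cost.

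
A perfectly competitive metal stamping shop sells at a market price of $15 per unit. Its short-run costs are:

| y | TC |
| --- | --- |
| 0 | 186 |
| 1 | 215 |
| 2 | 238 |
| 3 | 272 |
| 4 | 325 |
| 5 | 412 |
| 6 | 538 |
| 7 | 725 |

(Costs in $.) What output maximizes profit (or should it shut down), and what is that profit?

Tabulate TR − TC: y=0: -186; y=1: -200; y=2: -208; y=3: -227; y=4: -265; y=5: -337; y=6: -448; y=7: -620.
Profit is highest at y = 0. Equivalently, the lowest AVC in the table is 52/2 ≈ $26 at y = 2, and P = $15 falls below it — price never covers variable cost, so the firm shuts down and loses only its fixed cost.

y = 0 (shut down); profit = -$186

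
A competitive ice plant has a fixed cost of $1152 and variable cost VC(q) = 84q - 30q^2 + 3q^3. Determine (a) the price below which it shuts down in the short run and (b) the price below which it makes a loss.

AVC = 84 - 30q + 3q^2; minimized at q = 5, giving min AVC = $9. That is the shutdown price.
ATC = 1152/q + 84 - 30q + 3q^2. Setting dATC/dq = −1152/q^2 − 30 + 6q = 0 gives q = 8 (since 6·8^3 − 30·8^2 = 1152).
min ATC = 1152/8 + 84 − 30·8 + 3·8^2 = $180. That is the break-even price.
For $9 ≤ P < $180 the firm produces at a loss; below $9 it shuts down.

Shutdown price = $9; break-even price = $180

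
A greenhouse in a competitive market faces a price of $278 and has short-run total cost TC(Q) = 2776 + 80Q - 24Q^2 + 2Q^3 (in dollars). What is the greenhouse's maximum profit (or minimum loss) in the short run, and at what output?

Profit = -$356 at Q = 11

AVC = 80 - 24Q + 2Q^2; min AVC = $8 at Q = 6. Since P = $278 ≥ min AVC, the firm produces.
With MC = 80 - 48Q + 6Q^2, P = MC on the upward-sloping part at Q* = 11.
TR = 278·11 = 3058. TC = 2776 + 638 = 3414. Profit = 3058 − 3414 = -$356.
Shutting down would mean losing the fixed cost of $2776, so operating at a loss of $356 is better by $2420.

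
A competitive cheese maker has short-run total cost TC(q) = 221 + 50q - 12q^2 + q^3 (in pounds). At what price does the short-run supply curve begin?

The shutdown price is the minimum of AVC. VC = 50q - 12q^2 + q^3, so AVC = 50 - 12q + q^2.
At the minimum of AVC, MC = AVC. MC = 50 - 24q + 3q^2; setting MC = AVC gives 2q^2 - 12q = 0, so q = 6. min AVC = 14.
The firm shuts down for any P below £14.

£14 per unit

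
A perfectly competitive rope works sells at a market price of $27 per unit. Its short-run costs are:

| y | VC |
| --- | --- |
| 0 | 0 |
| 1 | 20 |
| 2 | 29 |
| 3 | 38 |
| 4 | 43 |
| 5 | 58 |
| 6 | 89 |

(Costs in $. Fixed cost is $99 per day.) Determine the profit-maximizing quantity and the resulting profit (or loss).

Tabulate TR − TC: y=0: -99; y=1: -92; y=2: -74; y=3: -56; y=4: -34; y=5: -22; y=6: -26.
Profit is maximized at y = 5. AVC there is 58/5 = $11.60 ≤ P, so producing beats shutting down (which would give -$99).

y = 5; profit = -$22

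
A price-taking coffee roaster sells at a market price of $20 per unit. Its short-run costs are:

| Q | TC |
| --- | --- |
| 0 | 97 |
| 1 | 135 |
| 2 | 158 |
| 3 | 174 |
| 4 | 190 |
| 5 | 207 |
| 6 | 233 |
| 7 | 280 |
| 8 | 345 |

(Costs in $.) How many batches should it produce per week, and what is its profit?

Q = 0 (shut down); profit = -$97

Profit at each row (π = 20Q − TC): Q=0: -97; Q=1: -115; Q=2: -118; Q=3: -114; Q=4: -110; Q=5: -107; Q=6: -113; Q=7: -140; Q=8: -185.
Profit is highest at Q = 0. Equivalently, the lowest AVC in the table is 110/5 ≈ $22 at Q = 5, and P = $20 falls below it — price never covers variable cost, so the firm shuts down and loses only its fixed cost.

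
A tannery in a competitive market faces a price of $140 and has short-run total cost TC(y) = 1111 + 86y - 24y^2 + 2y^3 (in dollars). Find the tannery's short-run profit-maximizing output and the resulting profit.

Profit = -$139 at y = 9

AVC = 86 - 24y + 2y^2; min AVC = $14 at y = 6. Since P = $140 ≥ min AVC, the firm produces.
MC = 86 - 48y + 6y^2. Setting P = MC and taking the root on the rising branch gives y* = 9.
TR = 140·9 = 1260. TC = 1111 + 288 = 1399. Profit = 1260 − 1399 = -$139.
Shutting down would mean losing the fixed cost of $1111, so operating at a loss of $139 is better by $972.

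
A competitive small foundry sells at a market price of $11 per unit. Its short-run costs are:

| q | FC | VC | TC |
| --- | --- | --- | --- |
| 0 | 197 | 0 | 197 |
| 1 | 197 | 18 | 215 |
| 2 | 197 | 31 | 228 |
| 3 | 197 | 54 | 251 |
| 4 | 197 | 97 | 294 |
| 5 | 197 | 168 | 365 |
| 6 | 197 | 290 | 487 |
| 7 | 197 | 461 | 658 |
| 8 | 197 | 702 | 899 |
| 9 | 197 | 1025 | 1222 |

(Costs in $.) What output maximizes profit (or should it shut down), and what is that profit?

q = 0 (shut down); profit = -$197

Tabulate TR − TC: q=0: -197; q=1: -204; q=2: -206; q=3: -218; q=4: -250; q=5: -310; q=6: -421; q=7: -581; q=8: -811; q=9: -1123.
Profit is highest at q = 0. Equivalently, the lowest AVC in the table is 31/2 ≈ $15.50 at q = 2, and P = $11 falls below it — price never covers variable cost, so the firm shuts down and loses only its fixed cost.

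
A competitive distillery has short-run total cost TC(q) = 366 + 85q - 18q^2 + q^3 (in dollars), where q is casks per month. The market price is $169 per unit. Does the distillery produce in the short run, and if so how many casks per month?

Produce at q = 14

Strip out fixed cost: VC = 85q - 18q^2 + q^3. Then AVC = 85 - 18q + q^2 and MC = 85 - 36q + 3q^2.
AVC is minimized where dAVC/dq = -18 + 2q = 0, at q = 9; min AVC = 85 - 18·9 + 9^2 = $4.
P = $169 exceeds min AVC = $4, so the firm stays open.
Solving P = MC: -84 - 36q + 3q^2 = 0 ⇒ q = -2 or 14. On the upward-sloping branch, q* = 14.
Check: AVC at q = 14 is $29 ≤ P, so revenue covers variable cost.
Profit = P·q − TC = 169·14 − 772 = $1594.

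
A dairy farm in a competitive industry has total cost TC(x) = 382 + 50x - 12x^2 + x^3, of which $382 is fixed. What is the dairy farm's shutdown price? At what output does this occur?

Short-run supply begins at min AVC. From VC = 50x - 12x^2 + x^3, AVC = 50 - 12x + x^2.
dAVC/dx = -12 + 2x = 0 gives x = 6. min AVC = 50 - 12·6 + 6^2 = 14.
For P < $14 the firm produces nothing.

$14 per unit, at x = 6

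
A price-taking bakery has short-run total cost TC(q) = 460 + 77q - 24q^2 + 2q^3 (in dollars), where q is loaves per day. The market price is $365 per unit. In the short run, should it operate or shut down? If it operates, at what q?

Produce at q = 12

Variable cost is VC = 77q - 24q^2 + 2q^3, so AVC = VC/q = 77 - 24q + 2q^2 and MC = dTC/dq = 77 - 48q + 6q^2.
The AVC parabola has its vertex at q = 24/4 = 6, where AVC = 77 - 24·6 + 2·6^2 = $5.
Since P = $365 ≥ min AVC = $5, price covers variable cost and the firm should produce.
Set P = MC: 365 = 77 - 48q + 6q^2 → -288 - 48q + 6q^2 = 0. The roots are q = -4 and q = 12; the profit-maximizing output is on the rising part of MC, so q* = 12.
Check: AVC at q = 12 is $77 ≤ P, so revenue covers variable cost.
Profit = P·q − TC = 365·12 − 1384 = $2996.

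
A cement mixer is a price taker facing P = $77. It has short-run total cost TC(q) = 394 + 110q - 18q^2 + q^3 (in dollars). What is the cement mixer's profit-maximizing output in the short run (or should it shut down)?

Produce at q = 11

Variable cost is VC = 110q - 18q^2 + q^3, so AVC = VC/q = 110 - 18q + q^2 and MC = dTC/dq = 110 - 36q + 3q^2.
The AVC parabola has its vertex at q = 18/2 = 9, where AVC = 110 - 18·9 + 9^2 = $29.
P = $77 exceeds min AVC = $29, so the firm stays open.
Set P = MC: 77 = 110 - 36q + 3q^2 → 33 - 36q + 3q^2 = 0. The roots are q = 1 and q = 11; the profit-maximizing output is on the rising part of MC, so q* = 11.
Check: AVC at q = 11 is $33 ≤ P, so revenue covers variable cost.
Profit = P·q − TC = 77·11 − 757 = $90.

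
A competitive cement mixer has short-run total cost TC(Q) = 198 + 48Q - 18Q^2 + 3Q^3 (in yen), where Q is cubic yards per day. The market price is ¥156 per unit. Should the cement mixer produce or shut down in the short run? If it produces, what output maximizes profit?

From TC, MC = TC'(Q) = 48 - 36Q + 9Q^2 and AVC = VC/Q = 48 - 18Q + 3Q^2.
The AVC parabola has its vertex at Q = 18/6 = 3, where AVC = 48 - 18·3 + 3·3^2 = ¥21.
Since P = ¥156 ≥ min AVC = ¥21, price covers variable cost and the firm should produce.
Solving P = MC: -108 - 36Q + 9Q^2 = 0 ⇒ Q = -2 or 6. On the upward-sloping branch, Q* = 6.
Check: AVC at Q = 6 is ¥48 ≤ P, so revenue covers variable cost.
Profit = P·Q − TC = 156·6 − 486 = ¥450.

Produce at Q = 6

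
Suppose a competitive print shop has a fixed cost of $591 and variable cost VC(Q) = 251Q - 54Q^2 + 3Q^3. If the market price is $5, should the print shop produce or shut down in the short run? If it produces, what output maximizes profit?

Shut down

Strip out fixed cost: VC = 251Q - 54Q^2 + 3Q^3. Then AVC = 251 - 54Q + 3Q^2 and MC = 251 - 108Q + 9Q^2.
AVC hits its minimum where MC = AVC, at Q = 9, giving min AVC = 251 - 54·9 + 3·9^2 = $8.
With P < min AVC ($5 < $8), every unit sold adds to the loss.
Best response: produce nothing and absorb the $591 fixed cost.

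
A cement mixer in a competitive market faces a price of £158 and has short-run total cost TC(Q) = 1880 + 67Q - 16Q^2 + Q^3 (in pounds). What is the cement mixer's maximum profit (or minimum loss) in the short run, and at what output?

AVC = 67 - 16Q + Q^2 has its minimum £3 at Q = 8; price £158 clears that bar, so the firm operates.
MC = 67 - 32Q + 3Q^2. Setting P = MC and taking the root on the rising branch gives Q* = 13.
TR = 158·13 = 2054. TC = 1880 + 364 = 2244. Profit = 2054 − 2244 = -£190.
That loss of £190 beats the £1880 the firm would lose by shutting down; producing recovers £1690 of fixed cost.

Profit = -£190 at Q = 13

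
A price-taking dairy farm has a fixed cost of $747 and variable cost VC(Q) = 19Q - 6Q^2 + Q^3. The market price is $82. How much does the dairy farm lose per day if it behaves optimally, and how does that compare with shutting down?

AVC = 19 - 6Q + Q^2; min AVC = $10 at Q = 3. Since P = $82 ≥ min AVC, the firm produces.
MC = 19 - 12Q + 3Q^2. Setting P = MC and taking the root on the rising branch gives Q* = 7.
TR = 82·7 = 574. TC = 747 + 182 = 929. Profit = 574 − 929 = -$355.
By producing, the firm covers all variable cost plus $392 of fixed cost; shutting down would lose the full $747.

Profit = -$355 at Q = 7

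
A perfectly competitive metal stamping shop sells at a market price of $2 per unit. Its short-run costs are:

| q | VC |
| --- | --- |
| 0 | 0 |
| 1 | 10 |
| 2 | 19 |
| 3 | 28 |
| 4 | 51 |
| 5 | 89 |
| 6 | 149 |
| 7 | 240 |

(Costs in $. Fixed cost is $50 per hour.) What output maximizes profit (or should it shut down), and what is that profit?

Profit at each row (π = 2q − TC): q=0: -50; q=1: -58; q=2: -65; q=3: -72; q=4: -93; q=5: -129; q=6: -187; q=7: -276.
Profit is highest at q = 0. Equivalently, the lowest AVC in the table is 28/3 ≈ $9.33 at q = 3, and P = $2 falls below it — price never covers variable cost, so the firm shuts down and loses only its fixed cost.

q = 0 (shut down); profit = -$50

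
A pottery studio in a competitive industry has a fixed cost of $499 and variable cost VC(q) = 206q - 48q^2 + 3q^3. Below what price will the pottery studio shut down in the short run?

The firm shuts down when price falls below the minimum of average variable cost. AVC = VC/q = 206 - 48q + 3q^2.
dAVC/dq = -48 + 6q = 0 gives q = 8. min AVC = 206 - 48·8 + 3·8^2 = 14.
The firm shuts down for any P below $14.

$14 per unit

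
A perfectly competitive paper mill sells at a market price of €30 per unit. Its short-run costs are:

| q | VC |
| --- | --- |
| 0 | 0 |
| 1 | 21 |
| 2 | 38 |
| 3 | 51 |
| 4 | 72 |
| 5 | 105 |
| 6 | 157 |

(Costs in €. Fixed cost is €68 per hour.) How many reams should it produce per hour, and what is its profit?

q = 4; profit = -€20

Compute π = P·q − TC at each output: q=0: -68; q=1: -59; q=2: -46; q=3: -29; q=4: -20; q=5: -23; q=6: -45.
Profit is maximized at q = 4. AVC there is 72/4 = €18 ≤ P, so producing beats shutting down (which would give -€68).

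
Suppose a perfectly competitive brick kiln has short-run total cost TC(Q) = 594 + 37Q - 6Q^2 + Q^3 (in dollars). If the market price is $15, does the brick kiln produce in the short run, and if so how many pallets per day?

Shut down

Variable cost is VC = 37Q - 6Q^2 + Q^3, so AVC = VC/Q = 37 - 6Q + Q^2 and MC = dTC/dQ = 37 - 12Q + 3Q^2.
AVC is minimized where dAVC/dQ = -6 + 2Q = 0, at Q = 3; min AVC = 37 - 6·3 + 3^2 = $28.
P = $15 lies below min AVC = $28; no output level covers variable cost.
The firm minimizes its loss by shutting down and losing only its fixed cost of $594.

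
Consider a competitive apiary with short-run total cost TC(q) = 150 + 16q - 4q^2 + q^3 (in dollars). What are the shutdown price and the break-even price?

Shutdown price = $12; break-even price = $51

AVC = 16 - 4q + q^2; minimized at q = 2, giving min AVC = $12. That is the shutdown price.
ATC = 150/q + 16 - 4q + q^2. Setting dATC/dq = −150/q^2 − 4 + 2q = 0 gives q = 5 (since 2·5^3 − 4·5^2 = 150).
min ATC = 150/5 + 16 − 4·5 + 5^2 = $51. That is the break-even price.
Between these two prices the firm operates at a loss; above $51 it earns a profit.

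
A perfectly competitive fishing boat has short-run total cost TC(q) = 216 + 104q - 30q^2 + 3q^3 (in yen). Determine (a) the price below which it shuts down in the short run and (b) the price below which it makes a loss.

Shutdown price = ¥29; break-even price = ¥68

AVC = 104 - 30q + 3q^2; minimized at q = 5, giving min AVC = ¥29. That is the shutdown price.
ATC = 216/q + 104 - 30q + 3q^2. Setting dATC/dq = −216/q^2 − 30 + 6q = 0 gives q = 6 (since 6·6^3 − 30·6^2 = 216).
min ATC = 216/6 + 104 − 30·6 + 3·6^2 = ¥68. That is the break-even price.
For ¥29 ≤ P < ¥68 the firm produces at a loss; below ¥29 it shuts down.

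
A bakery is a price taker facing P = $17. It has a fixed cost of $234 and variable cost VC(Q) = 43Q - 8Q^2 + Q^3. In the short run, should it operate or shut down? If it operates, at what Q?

Shut down

Variable cost is VC = 43Q - 8Q^2 + Q^3, so AVC = VC/Q = 43 - 8Q + Q^2 and MC = dTC/dQ = 43 - 16Q + 3Q^2.
AVC is minimized where dAVC/dQ = -8 + 2Q = 0, at Q = 4; min AVC = 43 - 8·4 + 4^2 = $27.
With P < min AVC ($17 < $27), every unit sold adds to the loss.
Shutting down limits the loss to fixed cost, $234.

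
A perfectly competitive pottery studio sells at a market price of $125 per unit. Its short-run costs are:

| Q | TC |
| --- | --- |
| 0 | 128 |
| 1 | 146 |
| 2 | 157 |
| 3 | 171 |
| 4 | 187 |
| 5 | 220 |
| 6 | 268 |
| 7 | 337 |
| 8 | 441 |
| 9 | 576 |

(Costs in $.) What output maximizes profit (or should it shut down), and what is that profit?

Q = 8; profit = $559

Tabulate TR − TC: Q=0: -128; Q=1: -21; Q=2: 93; Q=3: 204; Q=4: 313; Q=5: 405; Q=6: 482; Q=7: 538; Q=8: 559; Q=9: 549.
Profit is maximized at Q = 8. AVC there is 313/8 = $39.12 ≤ P, so producing beats shutting down (which would give -$128).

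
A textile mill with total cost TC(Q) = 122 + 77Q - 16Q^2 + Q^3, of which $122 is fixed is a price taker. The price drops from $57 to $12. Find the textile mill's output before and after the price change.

AVC = 77 - 16Q + Q^2, minimized at Q = 8 where min AVC = $13. MC = 77 - 32Q + 3Q^2.
With P = $57 above the shutdown price, P = MC gives Q = 10.
At P = $12 < min AVC = $13, price no longer covers variable cost at any output, so the firm shuts down: Q = 0.

Output falls from 10 to 0 (the firm shuts down)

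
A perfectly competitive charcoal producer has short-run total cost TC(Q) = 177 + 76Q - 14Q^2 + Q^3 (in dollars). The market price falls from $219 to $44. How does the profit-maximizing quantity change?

Output falls from 13 to 8

AVC = 76 - 14Q + Q^2, minimized at Q = 7 where min AVC = $27. MC = 76 - 28Q + 3Q^2.
With P = $219 above the shutdown price, P = MC gives Q = 13.
At P = $44 ≥ min AVC, set P = MC: Q = 8. The firm stays open but cuts output.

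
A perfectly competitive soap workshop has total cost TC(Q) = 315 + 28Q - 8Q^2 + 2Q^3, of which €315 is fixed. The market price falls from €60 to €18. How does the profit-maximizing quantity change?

Output falls from 4 to 0 (the firm shuts down)

AVC = 28 - 8Q + 2Q^2, minimized at Q = 2 where min AVC = €20. MC = 28 - 16Q + 6Q^2.
With P = €60 above the shutdown price, P = MC gives Q = 4.
At P = €18 < min AVC = €20, price no longer covers variable cost at any output, so the firm shuts down: Q = 0.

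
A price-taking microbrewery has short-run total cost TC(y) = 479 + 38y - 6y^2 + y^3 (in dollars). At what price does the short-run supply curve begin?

The shutdown price is the minimum of AVC. VC = 38y - 6y^2 + y^3, so AVC = 38 - 6y + y^2.
dAVC/dy = -6 + 2y = 0 gives y = 3. min AVC = 38 - 6·3 + 3^2 = 29.
So the shutdown price is $29.

$29 per unit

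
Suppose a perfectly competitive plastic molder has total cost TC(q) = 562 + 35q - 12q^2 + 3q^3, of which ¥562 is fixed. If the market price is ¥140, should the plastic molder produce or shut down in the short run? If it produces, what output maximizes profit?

Produce at q = 5

Strip out fixed cost: VC = 35q - 12q^2 + 3q^3. Then AVC = 35 - 12q + 3q^2 and MC = 35 - 24q + 9q^2.
AVC is minimized where dAVC/dq = -12 + 6q = 0, at q = 2; min AVC = 35 - 12·2 + 3·2^2 = ¥23.
Since P = ¥140 ≥ min AVC = ¥23, price covers variable cost and the firm should produce.
Set P = MC: 140 = 35 - 24q + 9q^2 → -105 - 24q + 9q^2 = 0. The roots are q = -7/3 and q = 5; the profit-maximizing output is on the rising part of MC, so q* = 5.
Check: AVC at q = 5 is ¥50 ≤ P, so revenue covers variable cost.
Profit = P·q − TC = 140·5 − 812 = -¥112, a loss, but smaller than the ¥562 fixed cost the firm would lose by shutting down.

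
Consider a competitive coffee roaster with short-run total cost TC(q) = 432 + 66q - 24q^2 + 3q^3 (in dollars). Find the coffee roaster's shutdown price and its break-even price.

Shutdown price = $18; break-even price = $102

Shutdown price = min AVC. AVC = 66 - 24q + 3q^2, with vertex at q = 4 and minimum $18.
ATC = 432/q + 66 - 24q + 3q^2. Setting dATC/dq = −432/q^2 − 24 + 6q = 0 gives q = 6 (since 6·6^3 − 24·6^2 = 432).
min ATC = 432/6 + 66 − 24·6 + 3·6^2 = $102. That is the break-even price.
For $18 ≤ P < $102 the firm produces at a loss; below $18 it shuts down.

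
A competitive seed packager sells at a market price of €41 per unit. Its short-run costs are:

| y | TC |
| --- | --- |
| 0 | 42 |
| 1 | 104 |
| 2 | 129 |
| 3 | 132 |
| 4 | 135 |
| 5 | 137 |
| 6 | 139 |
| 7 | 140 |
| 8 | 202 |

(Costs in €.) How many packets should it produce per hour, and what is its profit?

Profit at each row (π = 41y − TC): y=0: -42; y=1: -63; y=2: -47; y=3: -9; y=4: 29; y=5: 68; y=6: 107; y=7: 147; y=8: 126.
Profit is maximized at y = 7. AVC there is 98/7 = €14 ≤ P, so producing beats shutting down (which would give -€42).

y = 7; profit = €147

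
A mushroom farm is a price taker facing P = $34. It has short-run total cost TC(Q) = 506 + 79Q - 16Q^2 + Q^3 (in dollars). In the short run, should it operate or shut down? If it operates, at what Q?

Produce at Q = 9

From TC, MC = TC'(Q) = 79 - 32Q + 3Q^2 and AVC = VC/Q = 79 - 16Q + Q^2.
AVC hits its minimum where MC = AVC, at Q = 8, giving min AVC = 79 - 16·8 + 8^2 = $15.
Because $34 ≥ $15, revenue can cover variable cost; the firm operates.
Set P = MC: 34 = 79 - 32Q + 3Q^2 → 45 - 32Q + 3Q^2 = 0. The roots are Q = 5/3 and Q = 9; the profit-maximizing output is on the rising part of MC, so Q* = 9.
Check: AVC at Q = 9 is $16 ≤ P, so revenue covers variable cost.
Profit = P·Q − TC = 34·9 − 650 = -$344, a loss, but smaller than the $506 fixed cost the firm would lose by shutting down.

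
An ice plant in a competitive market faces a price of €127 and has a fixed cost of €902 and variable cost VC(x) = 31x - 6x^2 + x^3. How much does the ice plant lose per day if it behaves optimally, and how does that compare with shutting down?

AVC = 31 - 6x + x^2; min AVC = €22 at x = 3. Since P = €127 ≥ min AVC, the firm produces.
MC = 31 - 12x + 3x^2. Setting P = MC and taking the root on the rising branch gives x* = 8.
TR = 127·8 = 1016. TC = 902 + 376 = 1278. Profit = 1016 − 1278 = -€262.
That loss of €262 beats the €902 the firm would lose by shutting down; producing recovers €640 of fixed cost.

Profit = -€262 at x = 8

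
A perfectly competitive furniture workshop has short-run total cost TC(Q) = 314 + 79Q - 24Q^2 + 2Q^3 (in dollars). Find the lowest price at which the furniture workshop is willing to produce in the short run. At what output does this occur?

$7 per unit, at Q = 6

The firm shuts down when price falls below the minimum of average variable cost. AVC = VC/Q = 79 - 24Q + 2Q^2.
dAVC/dQ = -24 + 4Q = 0 gives Q = 6. min AVC = 79 - 24·6 + 2·6^2 = 7.
So the shutdown price is $7.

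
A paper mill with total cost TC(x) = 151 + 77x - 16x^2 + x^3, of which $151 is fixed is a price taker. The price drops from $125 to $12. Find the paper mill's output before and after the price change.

Output falls from 12 to 0 (the firm shuts down)

MC = 77 - 32x + 3x^2; the shutdown threshold is min AVC = $13 (at x = 8).
At P = $125 ≥ min AVC, set P = MC on the rising branch: x = 12.
At P = $12 < min AVC = $13, price no longer covers variable cost at any output, so the firm shuts down: x = 0.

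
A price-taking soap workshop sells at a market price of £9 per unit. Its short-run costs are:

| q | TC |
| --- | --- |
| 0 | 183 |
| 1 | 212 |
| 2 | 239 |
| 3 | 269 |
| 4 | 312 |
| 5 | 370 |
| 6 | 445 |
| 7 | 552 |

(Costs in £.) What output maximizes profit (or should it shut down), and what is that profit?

Compute π = P·q − TC at each output: q=0: -183; q=1: -203; q=2: -221; q=3: -242; q=4: -276; q=5: -325; q=6: -391; q=7: -489.
Profit is highest at q = 0. Equivalently, the lowest AVC in the table is 56/2 ≈ £28 at q = 2, and P = £9 falls below it — price never covers variable cost, so the firm shuts down and loses only its fixed cost.

q = 0 (shut down); profit = -£183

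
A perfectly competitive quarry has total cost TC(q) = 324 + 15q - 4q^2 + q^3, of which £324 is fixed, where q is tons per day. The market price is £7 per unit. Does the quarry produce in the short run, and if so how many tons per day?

Shut down

Strip out fixed cost: VC = 15q - 4q^2 + q^3. Then AVC = 15 - 4q + q^2 and MC = 15 - 8q + 3q^2.
The AVC parabola has its vertex at q = 4/2 = 2, where AVC = 15 - 4·2 + 2^2 = £11.
With P < min AVC (£7 < £11), every unit sold adds to the loss.
Best response: produce nothing and absorb the £324 fixed cost.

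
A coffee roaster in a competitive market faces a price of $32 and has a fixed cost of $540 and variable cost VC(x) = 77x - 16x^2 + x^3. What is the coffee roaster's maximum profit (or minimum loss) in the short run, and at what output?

AVC = 77 - 16x + x^2 has its minimum $13 at x = 8; price $32 clears that bar, so the firm operates.
MC = 77 - 32x + 3x^2. Setting P = MC and taking the root on the rising branch gives x* = 9.
TR = 32·9 = 288. TC = 540 + 126 = 666. Profit = 288 − 666 = -$378.
By producing, the firm covers all variable cost plus $162 of fixed cost; shutting down would lose the full $540.

Profit = -$378 at x = 9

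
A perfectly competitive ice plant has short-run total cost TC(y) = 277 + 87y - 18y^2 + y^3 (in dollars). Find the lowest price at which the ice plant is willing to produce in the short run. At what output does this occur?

$6 per unit, at y = 9

Short-run supply begins at min AVC. From VC = 87y - 18y^2 + y^3, AVC = 87 - 18y + y^2.
At the minimum of AVC, MC = AVC. MC = 87 - 36y + 3y^2; setting MC = AVC gives 2y^2 - 18y = 0, so y = 9. min AVC = 6.
For P < $6 the firm produces nothing.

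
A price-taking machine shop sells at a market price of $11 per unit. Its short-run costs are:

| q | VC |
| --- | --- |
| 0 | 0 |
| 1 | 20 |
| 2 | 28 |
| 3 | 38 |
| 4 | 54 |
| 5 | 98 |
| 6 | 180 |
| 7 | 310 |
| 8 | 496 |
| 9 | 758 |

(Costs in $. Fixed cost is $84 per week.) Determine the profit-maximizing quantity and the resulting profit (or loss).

q = 0 (shut down); profit = -$84

Profit at each row (π = 11q − TC): q=0: -84; q=1: -93; q=2: -90; q=3: -89; q=4: -94; q=5: -127; q=6: -198; q=7: -317; q=8: -492; q=9: -743.
Profit is highest at q = 0. Equivalently, the lowest AVC in the table is 38/3 ≈ $12.67 at q = 3, and P = $11 falls below it — price never covers variable cost, so the firm shuts down and loses only its fixed cost.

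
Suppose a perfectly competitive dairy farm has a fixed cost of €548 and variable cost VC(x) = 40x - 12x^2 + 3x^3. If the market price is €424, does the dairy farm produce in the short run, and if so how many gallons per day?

From TC, MC = TC'(x) = 40 - 24x + 9x^2 and AVC = VC/x = 40 - 12x + 3x^2.
The AVC parabola has its vertex at x = 12/6 = 2, where AVC = 40 - 12·2 + 3·2^2 = €28.
P = €424 exceeds min AVC = €28, so the firm stays open.
P = MC gives -384 - 24x + 9x^2 = 0, with roots -16/3 and 8. Take the larger (rising MC): x* = 8.
Check: AVC at x = 8 is €136 ≤ P, so revenue covers variable cost.
Profit = P·x − TC = 424·8 − 1636 = €1756.

Produce at x = 8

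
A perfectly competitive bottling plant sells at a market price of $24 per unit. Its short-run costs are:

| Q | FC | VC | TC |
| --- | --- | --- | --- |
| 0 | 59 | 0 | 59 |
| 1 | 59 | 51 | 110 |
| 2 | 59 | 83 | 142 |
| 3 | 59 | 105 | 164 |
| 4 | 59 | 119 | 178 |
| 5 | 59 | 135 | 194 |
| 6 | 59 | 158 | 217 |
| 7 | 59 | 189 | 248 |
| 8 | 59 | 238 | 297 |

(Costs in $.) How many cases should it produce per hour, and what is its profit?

Q = 0 (shut down); profit = -$59

Tabulate TR − TC: Q=0: -59; Q=1: -86; Q=2: -94; Q=3: -92; Q=4: -82; Q=5: -74; Q=6: -73; Q=7: -80; Q=8: -105.
Profit is highest at Q = 0. Equivalently, the lowest AVC in the table is 158/6 ≈ $26.33 at Q = 6, and P = $24 falls below it — price never covers variable cost, so the firm shuts down and loses only its fixed cost.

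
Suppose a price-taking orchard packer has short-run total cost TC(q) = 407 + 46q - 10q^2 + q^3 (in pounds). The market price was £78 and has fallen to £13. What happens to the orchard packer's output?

AVC = 46 - 10q + q^2, minimized at q = 5 where min AVC = £21. MC = 46 - 20q + 3q^2.
With P = £78 above the shutdown price, P = MC gives q = 8.
At P = £13 < min AVC = £21, price no longer covers variable cost at any output, so the firm shuts down: q = 0.

Output falls from 8 to 0 (the firm shuts down)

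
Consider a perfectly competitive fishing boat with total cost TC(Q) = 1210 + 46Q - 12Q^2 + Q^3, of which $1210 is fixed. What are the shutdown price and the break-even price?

Shutdown price = $10; break-even price = $145

Shutdown price = min AVC. AVC = 46 - 12Q + Q^2, with vertex at Q = 6 and minimum $10.
ATC = 1210/Q + 46 - 12Q + Q^2. Setting dATC/dQ = −1210/Q^2 − 12 + 2Q = 0 gives Q = 11 (since 2·11^3 − 12·11^2 = 1210).
min ATC = 1210/11 + 46 − 12·11 + 11^2 = $145. That is the break-even price.
Between these two prices the firm operates at a loss; above $145 it earns a profit.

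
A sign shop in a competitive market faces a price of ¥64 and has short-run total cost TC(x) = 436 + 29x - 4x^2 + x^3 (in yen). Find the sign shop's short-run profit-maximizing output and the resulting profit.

AVC = 29 - 4x + x^2; min AVC = ¥25 at x = 2. Since P = ¥64 ≥ min AVC, the firm produces.
With MC = 29 - 8x + 3x^2, P = MC on the upward-sloping part at x* = 5.
TR = 64·5 = 320. TC = 436 + 170 = 606. Profit = 320 − 606 = -¥286.
By producing, the firm covers all variable cost plus ¥150 of fixed cost; shutting down would lose the full ¥436.

Profit = -¥286 at x = 5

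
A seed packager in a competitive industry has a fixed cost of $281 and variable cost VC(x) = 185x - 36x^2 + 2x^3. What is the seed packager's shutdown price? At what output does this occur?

$23 per unit, at x = 9

The firm shuts down when price falls below the minimum of average variable cost. AVC = VC/x = 185 - 36x + 2x^2.
dAVC/dx = -36 + 4x = 0 gives x = 9. min AVC = 185 - 36·9 + 2·9^2 = 23.
So the shutdown price is $23.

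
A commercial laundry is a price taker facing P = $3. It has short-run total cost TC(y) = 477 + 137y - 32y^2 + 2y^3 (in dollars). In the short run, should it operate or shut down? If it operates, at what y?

From TC, MC = TC'(y) = 137 - 64y + 6y^2 and AVC = VC/y = 137 - 32y + 2y^2.
AVC hits its minimum where MC = AVC, at y = 8, giving min AVC = 137 - 32·8 + 2·8^2 = $9.
P = $3 lies below min AVC = $9; no output level covers variable cost.
Best response: produce nothing and absorb the $477 fixed cost.

Shut down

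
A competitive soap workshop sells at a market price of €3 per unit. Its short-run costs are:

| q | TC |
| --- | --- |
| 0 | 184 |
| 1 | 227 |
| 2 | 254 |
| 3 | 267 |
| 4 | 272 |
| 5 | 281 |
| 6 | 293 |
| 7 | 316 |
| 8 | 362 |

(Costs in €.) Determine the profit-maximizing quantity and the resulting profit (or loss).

q = 0 (shut down); profit = -€184

Tabulate TR − TC: q=0: -184; q=1: -224; q=2: -248; q=3: -258; q=4: -260; q=5: -266; q=6: -275; q=7: -295; q=8: -338.
Profit is highest at q = 0. Equivalently, the lowest AVC in the table is 109/6 ≈ €18.17 at q = 6, and P = €3 falls below it — price never covers variable cost, so the firm shuts down and loses only its fixed cost.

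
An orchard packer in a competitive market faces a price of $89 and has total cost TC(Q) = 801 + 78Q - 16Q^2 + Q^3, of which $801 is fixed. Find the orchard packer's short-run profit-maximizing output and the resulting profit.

Profit = -$75 at Q = 11

AVC = 78 - 16Q + Q^2 has its minimum $14 at Q = 8; price $89 clears that bar, so the firm operates.
With MC = 78 - 32Q + 3Q^2, P = MC on the upward-sloping part at Q* = 11.
TR = 89·11 = 979. TC = 801 + 253 = 1054. Profit = 979 − 1054 = -$75.
That loss of $75 beats the $801 the firm would lose by shutting down; producing recovers $726 of fixed cost.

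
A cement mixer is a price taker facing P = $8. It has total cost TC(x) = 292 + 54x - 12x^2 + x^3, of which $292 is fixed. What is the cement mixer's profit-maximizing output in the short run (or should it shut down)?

Shut down

Strip out fixed cost: VC = 54x - 12x^2 + x^3. Then AVC = 54 - 12x + x^2 and MC = 54 - 24x + 3x^2.
AVC is minimized where dAVC/dx = -12 + 2x = 0, at x = 6; min AVC = 54 - 12·6 + 6^2 = $18.
Since P = $8 < min AVC = $18, price fails to cover variable cost at any output.
Shutting down limits the loss to fixed cost, $292.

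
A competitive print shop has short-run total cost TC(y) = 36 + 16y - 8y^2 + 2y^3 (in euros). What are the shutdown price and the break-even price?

AVC = 16 - 8y + 2y^2; minimized at y = 2, giving min AVC = €8. That is the shutdown price.
ATC = 36/y + 16 - 8y + 2y^2. Setting dATC/dy = −36/y^2 − 8 + 4y = 0 gives y = 3 (since 4·3^3 − 8·3^2 = 36).
min ATC = 36/3 + 16 − 8·3 + 2·3^2 = €22. That is the break-even price.
Between these two prices the firm operates at a loss; above €22 it earns a profit.

Shutdown price = €8; break-even price = €22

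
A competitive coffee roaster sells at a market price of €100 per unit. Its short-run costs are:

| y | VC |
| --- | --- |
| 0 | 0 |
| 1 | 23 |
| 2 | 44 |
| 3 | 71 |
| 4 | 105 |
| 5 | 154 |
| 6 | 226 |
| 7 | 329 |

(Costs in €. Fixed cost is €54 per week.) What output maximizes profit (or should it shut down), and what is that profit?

Compute π = P·y − TC at each output: y=0: -54; y=1: 23; y=2: 102; y=3: 175; y=4: 241; y=5: 292; y=6: 320; y=7: 317.
Profit is maximized at y = 6. AVC there is 226/6 = €37.67 ≤ P, so producing beats shutting down (which would give -€54).

y = 6; profit = €320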